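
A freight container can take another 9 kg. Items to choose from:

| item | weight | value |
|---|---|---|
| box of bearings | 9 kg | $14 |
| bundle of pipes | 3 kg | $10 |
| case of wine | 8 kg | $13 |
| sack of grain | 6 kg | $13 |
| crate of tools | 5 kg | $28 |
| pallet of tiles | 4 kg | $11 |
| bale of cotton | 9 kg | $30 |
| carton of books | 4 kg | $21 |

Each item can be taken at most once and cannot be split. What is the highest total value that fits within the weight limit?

Check high-value combinations within 9 kg:
- crate of tools+carton of books: weight 5+4=9, value 28+21=49
- crate of tools+pallet of tiles: weight 5+4=9, value 28+11=39
- bundle of pipes+crate of tools: weight 3+5=8, value 10+28=38
- pallet of tiles+carton of books: weight 4+4=8, value 11+21=32
- bundle of pipes+carton of books: weight 3+4=7, value 10+21=31
Best: $49.

$49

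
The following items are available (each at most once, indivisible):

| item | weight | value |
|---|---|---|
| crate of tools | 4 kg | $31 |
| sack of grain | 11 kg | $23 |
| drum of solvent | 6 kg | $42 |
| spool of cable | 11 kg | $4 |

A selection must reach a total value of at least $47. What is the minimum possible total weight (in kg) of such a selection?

10

Subsets with value ≥ 47, sorted by total weight:
- crate of tools+drum of solvent: weight 10, value 73
- crate of tools+sack of grain: weight 15, value 54
- sack of grain+drum of solvent: weight 17, value 65
- crate of tools+sack of grain+drum of solvent: weight 21, value 96
Minimum weight: 10 kg.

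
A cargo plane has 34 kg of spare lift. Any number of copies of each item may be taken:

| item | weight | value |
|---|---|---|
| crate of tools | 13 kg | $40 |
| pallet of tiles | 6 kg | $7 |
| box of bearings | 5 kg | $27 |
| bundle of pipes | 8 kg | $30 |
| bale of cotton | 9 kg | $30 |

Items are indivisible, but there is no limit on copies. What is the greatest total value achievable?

Best value-per-unit is box of bearings at 27/5; filling with it alone gives 6×27 = 162.
Optimal mix: 5×box of bearings + 1×bundle of pipes → weight 33, value 165.

$165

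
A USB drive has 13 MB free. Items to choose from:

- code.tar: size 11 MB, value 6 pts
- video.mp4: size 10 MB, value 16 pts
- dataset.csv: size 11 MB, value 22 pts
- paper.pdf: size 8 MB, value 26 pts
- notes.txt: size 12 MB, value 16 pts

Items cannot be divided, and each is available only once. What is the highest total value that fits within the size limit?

26 pts

Check high-value combinations within 13 MB:
- paper.pdf: size 8, value 26
- dataset.csv: size 11, value 22
- video.mp4: size 10, value 16
- notes.txt: size 12, value 16
- code.tar: size 11, value 6
Best: 26 pts.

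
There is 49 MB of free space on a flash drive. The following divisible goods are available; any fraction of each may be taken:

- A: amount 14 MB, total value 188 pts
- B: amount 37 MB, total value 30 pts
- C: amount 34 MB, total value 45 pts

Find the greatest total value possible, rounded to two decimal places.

Take in order of value per unit:
- A (188/14 per unit): all 14 → value 188, running total 188.00
- C (45/34 per unit): all 34 → value 45, running total 233.00
- B (30/37 per unit): 1 of 37 → value 1×30/37 = 0.8108, running total 233.81
Total 233.81.

233.81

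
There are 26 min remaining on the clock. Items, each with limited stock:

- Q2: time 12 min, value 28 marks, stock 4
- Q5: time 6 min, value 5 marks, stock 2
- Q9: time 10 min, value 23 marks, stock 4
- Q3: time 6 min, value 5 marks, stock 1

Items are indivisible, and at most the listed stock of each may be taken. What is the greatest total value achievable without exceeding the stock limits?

56 marks

Best selections within time 26 and stock limits:
- 2×Q2: time 24, value 56
- 1×Q2 + 1×Q9: time 22, value 51
Best: 56 marks.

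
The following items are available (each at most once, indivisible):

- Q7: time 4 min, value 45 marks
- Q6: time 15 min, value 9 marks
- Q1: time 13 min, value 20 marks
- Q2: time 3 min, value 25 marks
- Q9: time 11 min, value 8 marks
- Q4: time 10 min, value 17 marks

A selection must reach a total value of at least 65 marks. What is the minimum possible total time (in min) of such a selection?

Subsets with value ≥ 65, sorted by total time:
- Q7+Q2: time 7, value 70
- Q7+Q2+Q4: time 17, value 87
- Q7+Q1: time 17, value 65
- Q7+Q2+Q9: time 18, value 78
Minimum time: 7 min.

7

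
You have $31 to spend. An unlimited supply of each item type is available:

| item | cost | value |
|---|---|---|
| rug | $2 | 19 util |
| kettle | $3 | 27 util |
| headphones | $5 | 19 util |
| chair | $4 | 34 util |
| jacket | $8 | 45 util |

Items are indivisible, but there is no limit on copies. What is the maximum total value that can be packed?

Best value-per-unit is rug at 19/2; filling with it alone gives 15×19 = 285.
Optimal mix: 14×rug + 1×kettle → cost 31, value 293.

293 util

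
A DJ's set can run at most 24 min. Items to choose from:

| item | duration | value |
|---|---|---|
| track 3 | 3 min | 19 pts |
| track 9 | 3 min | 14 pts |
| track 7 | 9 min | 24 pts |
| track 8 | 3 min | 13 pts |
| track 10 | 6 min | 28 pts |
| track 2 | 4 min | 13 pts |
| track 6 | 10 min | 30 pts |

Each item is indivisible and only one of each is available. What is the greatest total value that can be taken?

98 pts

This is a 0/1 knapsack; check combinations near the capacity.
- track 3+track 9+track 7+track 8+track 10: duration 3+3+9+3+6=24, value 19+14+24+13+28=98
- track 3+track 9+track 10+track 6: duration 3+3+6+10=22, value 19+14+28+30=91
- track 3+track 8+track 10+track 6: duration 3+3+6+10=22, value 19+13+28+30=90
- track 3+track 10+track 2+track 6: duration 3+6+4+10=23, value 19+28+13+30=90
- track 3+track 9+track 8+track 2+track 6: duration 3+3+3+4+10=23, value 19+14+13+13+30=89
Best: 98 pts.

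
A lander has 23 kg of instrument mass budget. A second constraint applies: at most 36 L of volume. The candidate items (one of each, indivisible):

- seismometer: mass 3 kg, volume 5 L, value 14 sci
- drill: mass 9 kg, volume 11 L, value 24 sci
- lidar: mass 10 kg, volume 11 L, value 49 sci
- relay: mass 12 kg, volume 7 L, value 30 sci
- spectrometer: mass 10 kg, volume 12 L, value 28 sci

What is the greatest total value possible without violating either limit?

91 sci

Feasible sets respecting both limits:
- seismometer+lidar+spectrometer: mass 23, volume 28, value 91
- seismometer+drill+lidar: mass 22, volume 27, value 87
- lidar+relay: mass 22, volume 18, value 79
Best: 91 sci.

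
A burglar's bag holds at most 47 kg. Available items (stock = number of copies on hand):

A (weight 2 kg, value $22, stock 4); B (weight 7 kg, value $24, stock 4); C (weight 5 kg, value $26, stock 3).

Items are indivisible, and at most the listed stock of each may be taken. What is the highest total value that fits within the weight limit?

Best selections within weight 47 and stock limits:
- 4×A + 3×B + 3×C: weight 44, value 238
- 4×A + 4×B + 2×C: weight 46, value 236
Best: $238.

$238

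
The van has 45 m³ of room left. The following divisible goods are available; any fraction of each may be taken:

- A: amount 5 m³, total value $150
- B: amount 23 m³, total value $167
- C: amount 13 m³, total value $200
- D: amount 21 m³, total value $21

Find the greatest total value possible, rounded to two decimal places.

521.00

Take in order of value per unit:
- A (150/5 per unit): all 5 → value 150, running total 150.00
- C (200/13 per unit): all 13 → value 200, running total 350.00
- B (167/23 per unit): all 23 → value 167, running total 517.00
- D (21/21 per unit): 4 of 21 → value 4×21/21 = 4.0000, running total 521.00
Total 521.00.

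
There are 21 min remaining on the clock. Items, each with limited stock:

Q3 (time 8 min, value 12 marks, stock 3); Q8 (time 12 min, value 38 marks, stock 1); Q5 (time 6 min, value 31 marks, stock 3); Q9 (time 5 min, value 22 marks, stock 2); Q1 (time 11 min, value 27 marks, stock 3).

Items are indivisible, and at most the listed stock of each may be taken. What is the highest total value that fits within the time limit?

93 marks

Best selections within time 21 and stock limits:
- 3×Q5: time 18, value 93
- 2×Q5 + 1×Q9: time 17, value 84
Best: 93 marks.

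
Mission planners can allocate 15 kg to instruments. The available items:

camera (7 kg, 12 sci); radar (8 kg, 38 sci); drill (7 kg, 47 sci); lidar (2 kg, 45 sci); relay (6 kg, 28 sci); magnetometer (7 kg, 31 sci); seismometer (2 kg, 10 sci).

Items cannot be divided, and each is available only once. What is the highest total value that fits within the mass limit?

This is a 0/1 knapsack; check combinations near the capacity.
- drill+lidar+relay: mass 7+2+6=15, value 47+45+28=120
- lidar+relay+magnetometer: mass 2+6+7=15, value 45+28+31=104
- drill+lidar+seismometer: mass 7+2+2=11, value 47+45+10=102
Best: 120 sci.

120 sci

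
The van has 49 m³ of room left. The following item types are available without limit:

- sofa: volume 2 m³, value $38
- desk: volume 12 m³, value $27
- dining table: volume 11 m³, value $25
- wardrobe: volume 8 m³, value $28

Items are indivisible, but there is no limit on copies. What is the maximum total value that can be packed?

$912

Best value-per-unit is sofa at 38/2, and filling with it alone uses volume 24×2=48. No mix of the others beats 24×38 = 912.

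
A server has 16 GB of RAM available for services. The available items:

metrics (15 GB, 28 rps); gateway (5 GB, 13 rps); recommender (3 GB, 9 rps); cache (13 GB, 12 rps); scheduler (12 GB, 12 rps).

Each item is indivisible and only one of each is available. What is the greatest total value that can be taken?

28 rps

Check high-value combinations within 16 GB:
- metrics: memory 15, value 28
- gateway+recommender: memory 5+3=8, value 13+9=22
- recommender+scheduler: memory 3+12=15, value 9+12=21
- recommender+cache: memory 3+13=16, value 9+12=21
- gateway: memory 5, value 13
Best: 28 rps.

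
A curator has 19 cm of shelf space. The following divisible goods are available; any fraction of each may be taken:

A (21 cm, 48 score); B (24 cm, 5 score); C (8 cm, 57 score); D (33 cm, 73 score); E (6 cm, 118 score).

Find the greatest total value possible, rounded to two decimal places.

186.43

Take in order of value per unit:
- E (118/6 per unit): all 6 → value 118, running total 118.00
- C (57/8 per unit): all 8 → value 57, running total 175.00
- A (48/21 per unit): 5 of 21 → value 5×48/21 = 11.4286, running total 186.43
Total 186.43.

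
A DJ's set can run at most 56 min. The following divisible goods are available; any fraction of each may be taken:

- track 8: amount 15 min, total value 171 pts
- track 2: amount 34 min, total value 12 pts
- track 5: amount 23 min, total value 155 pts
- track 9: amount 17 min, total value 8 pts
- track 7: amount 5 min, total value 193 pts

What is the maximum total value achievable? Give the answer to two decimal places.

525.12

Take in order of value per unit:
- track 7 (193/5 per unit): all 5 → value 193, running total 193.00
- track 8 (171/15 per unit): all 15 → value 171, running total 364.00
- track 5 (155/23 per unit): all 23 → value 155, running total 519.00
- track 9 (8/17 per unit): 13 of 17 → value 13×8/17 = 6.1176, running total 525.12
Total 525.12.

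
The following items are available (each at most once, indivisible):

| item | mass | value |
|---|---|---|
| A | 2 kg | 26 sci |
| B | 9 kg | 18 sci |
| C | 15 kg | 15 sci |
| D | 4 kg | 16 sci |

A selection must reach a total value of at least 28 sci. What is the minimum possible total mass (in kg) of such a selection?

Subsets with value ≥ 28, sorted by total mass:
- A+D: mass 6, value 42
- A+B: mass 11, value 44
Minimum mass: 6 kg.

6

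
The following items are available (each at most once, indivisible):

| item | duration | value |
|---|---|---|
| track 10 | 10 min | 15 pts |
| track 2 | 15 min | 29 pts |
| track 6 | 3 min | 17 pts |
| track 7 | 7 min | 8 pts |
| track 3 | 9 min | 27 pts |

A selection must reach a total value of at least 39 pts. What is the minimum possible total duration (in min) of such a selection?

Subsets with value ≥ 39, sorted by total duration:
- track 6+track 3: duration 12, value 44
- track 2+track 6: duration 18, value 46
- track 6+track 7+track 3: duration 19, value 52
Minimum duration: 12 min.

12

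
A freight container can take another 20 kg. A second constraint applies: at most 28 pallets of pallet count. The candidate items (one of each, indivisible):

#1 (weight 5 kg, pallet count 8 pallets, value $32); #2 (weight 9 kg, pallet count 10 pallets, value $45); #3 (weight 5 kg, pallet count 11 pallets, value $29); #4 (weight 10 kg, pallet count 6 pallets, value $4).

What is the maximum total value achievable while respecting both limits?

$77

Feasible sets respecting both limits:
- #1+#2: weight 14, pallet count 18, value 77
- #2+#3: weight 14, pallet count 21, value 74
- #1+#3+#4: weight 20, pallet count 25, value 65
Best: $77.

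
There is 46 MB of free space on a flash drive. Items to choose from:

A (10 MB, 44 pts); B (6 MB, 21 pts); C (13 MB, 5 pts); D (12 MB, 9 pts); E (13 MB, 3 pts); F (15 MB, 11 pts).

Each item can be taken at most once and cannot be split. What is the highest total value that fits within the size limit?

Check high-value combinations within 46 MB:
- A+B+D+F: size 10+6+12+15=43, value 44+21+9+11=85
- A+B+C+F: size 10+6+13+15=44, value 44+21+5+11=81
- A+B+C+D: size 10+6+13+12=41, value 44+21+5+9=79
- A+B+E+F: size 10+6+13+15=44, value 44+21+3+11=79
- A+B+D+E: size 10+6+12+13=41, value 44+21+9+3=77
Best: 85 pts.

85 pts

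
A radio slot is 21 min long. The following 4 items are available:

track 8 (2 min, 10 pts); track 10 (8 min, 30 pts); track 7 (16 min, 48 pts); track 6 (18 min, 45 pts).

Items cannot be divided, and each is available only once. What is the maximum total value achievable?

Check high-value combinations within 21 min:
- track 8+track 7: duration 2+16=18, value 10+48=58
- track 8+track 6: duration 2+18=20, value 10+45=55
- track 7: duration 16, value 48
Best: 58 pts.

58 pts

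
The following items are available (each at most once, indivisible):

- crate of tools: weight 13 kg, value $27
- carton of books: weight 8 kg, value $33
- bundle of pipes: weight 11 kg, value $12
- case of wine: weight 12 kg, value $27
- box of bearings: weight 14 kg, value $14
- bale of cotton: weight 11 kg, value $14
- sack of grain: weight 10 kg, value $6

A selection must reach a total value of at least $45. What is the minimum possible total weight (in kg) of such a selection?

Subsets with value ≥ 45, sorted by total weight:
- carton of books+bale of cotton: weight 19, value 47
- carton of books+bundle of pipes: weight 19, value 45
Minimum weight: 19 kg.

19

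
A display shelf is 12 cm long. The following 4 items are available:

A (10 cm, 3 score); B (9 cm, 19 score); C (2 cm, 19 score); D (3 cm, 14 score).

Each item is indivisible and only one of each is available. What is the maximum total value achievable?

Check high-value combinations within 12 cm:
- B+C: length 9+2=11, value 19+19=38
- C+D: length 2+3=5, value 19+14=33
- B+D: length 9+3=12, value 19+14=33
Best: 38 score.

38 score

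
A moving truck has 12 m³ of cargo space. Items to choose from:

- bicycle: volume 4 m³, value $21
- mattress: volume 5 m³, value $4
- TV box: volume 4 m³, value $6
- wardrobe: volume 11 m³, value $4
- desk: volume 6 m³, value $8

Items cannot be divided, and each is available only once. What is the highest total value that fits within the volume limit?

Check high-value combinations within 12 m³:
- bicycle+desk: volume 4+6=10, value 21+8=29
- bicycle+TV box: volume 4+4=8, value 21+6=27
- bicycle+mattress: volume 4+5=9, value 21+4=25
- bicycle: volume 4, value 21
Best: $29.

$29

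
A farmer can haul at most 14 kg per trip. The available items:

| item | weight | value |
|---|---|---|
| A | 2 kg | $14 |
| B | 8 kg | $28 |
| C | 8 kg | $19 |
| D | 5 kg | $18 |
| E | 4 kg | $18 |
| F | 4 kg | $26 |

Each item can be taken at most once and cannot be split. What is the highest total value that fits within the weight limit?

This is a 0/1 knapsack; check combinations near the capacity.
- A+B+F: weight 2+8+4=14, value 14+28+26=68
- D+E+F: weight 5+4+4=13, value 18+18+26=62
- A+B+E: weight 2+8+4=14, value 14+28+18=60
Best: $68.

$68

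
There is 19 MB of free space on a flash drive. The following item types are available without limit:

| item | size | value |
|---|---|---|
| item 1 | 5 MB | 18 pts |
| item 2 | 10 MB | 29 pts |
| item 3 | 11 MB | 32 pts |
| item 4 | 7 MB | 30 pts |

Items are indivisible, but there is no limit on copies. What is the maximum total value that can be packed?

78 pts

Best value-per-unit is item 4 at 30/7; filling with it alone gives 2×30 = 60.
Optimal mix: 1×item 1 + 2×item 4 → size 19, value 78.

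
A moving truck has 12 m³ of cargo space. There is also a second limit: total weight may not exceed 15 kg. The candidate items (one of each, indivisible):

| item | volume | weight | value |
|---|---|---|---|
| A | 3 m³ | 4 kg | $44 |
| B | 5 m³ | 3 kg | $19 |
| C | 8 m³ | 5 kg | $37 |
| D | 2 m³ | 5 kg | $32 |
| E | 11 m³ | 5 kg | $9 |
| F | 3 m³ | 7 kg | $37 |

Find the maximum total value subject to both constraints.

$100

Feasible sets respecting both limits:
- A+B+F: volume 11, weight 14, value 100
- A+B+D: volume 10, weight 12, value 95
- B+D+F: volume 10, weight 15, value 88
Best: $100.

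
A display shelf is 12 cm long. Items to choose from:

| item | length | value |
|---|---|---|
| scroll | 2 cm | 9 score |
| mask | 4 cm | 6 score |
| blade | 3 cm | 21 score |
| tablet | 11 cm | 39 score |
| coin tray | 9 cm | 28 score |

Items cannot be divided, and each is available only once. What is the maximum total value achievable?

Check high-value combinations within 12 cm:
- blade+coin tray: length 3+9=12, value 21+28=49
- tablet: length 11, value 39
- scroll+coin tray: length 2+9=11, value 9+28=37
- scroll+mask+blade: length 2+4+3=9, value 9+6+21=36
- scroll+blade: length 2+3=5, value 9+21=30
Best: 49 score.

49 score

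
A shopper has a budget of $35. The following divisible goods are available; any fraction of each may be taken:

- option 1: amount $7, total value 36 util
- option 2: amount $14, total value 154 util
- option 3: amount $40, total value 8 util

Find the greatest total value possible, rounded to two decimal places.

Take in order of value per unit:
- option 2 (154/14 per unit): all 14 → value 154, running total 154.00
- option 1 (36/7 per unit): all 7 → value 36, running total 190.00
- option 3 (8/40 per unit): 14 of 40 → value 14×8/40 = 2.8000, running total 192.80
Total 192.80.

192.80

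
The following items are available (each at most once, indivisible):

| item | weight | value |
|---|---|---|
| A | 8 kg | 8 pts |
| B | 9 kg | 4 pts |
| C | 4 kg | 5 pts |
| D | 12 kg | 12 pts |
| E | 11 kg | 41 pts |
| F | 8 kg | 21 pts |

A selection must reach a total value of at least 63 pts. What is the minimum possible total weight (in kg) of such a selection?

Subsets with value ≥ 63, sorted by total weight:
- C+E+F: weight 23, value 67
- A+E+F: weight 27, value 70
- B+E+F: weight 28, value 66
- A+C+E+F: weight 31, value 75
Minimum weight: 23 kg.

23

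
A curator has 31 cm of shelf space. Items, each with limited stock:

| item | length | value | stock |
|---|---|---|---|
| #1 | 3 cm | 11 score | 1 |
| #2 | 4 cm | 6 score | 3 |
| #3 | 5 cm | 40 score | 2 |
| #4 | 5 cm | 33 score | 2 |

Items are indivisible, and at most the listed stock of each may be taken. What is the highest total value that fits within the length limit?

169 score

Best selections within length 31 and stock limits:
- 1×#1 + 2×#2 + 2×#3 + 2×#4: length 31, value 169
- 1×#1 + 1×#2 + 2×#3 + 2×#4: length 27, value 163
Best: 169 score.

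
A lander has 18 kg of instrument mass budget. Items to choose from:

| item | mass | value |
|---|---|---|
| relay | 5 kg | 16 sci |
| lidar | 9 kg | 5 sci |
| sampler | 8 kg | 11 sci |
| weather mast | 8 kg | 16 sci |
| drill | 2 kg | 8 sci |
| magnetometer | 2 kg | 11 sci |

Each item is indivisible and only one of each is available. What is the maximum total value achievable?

51 sci

Check high-value combinations within 18 kg:
- relay+weather mast+drill+magnetometer: mass 5+8+2+2=17, value 16+16+8+11=51
- relay+sampler+drill+magnetometer: mass 5+8+2+2=17, value 16+11+8+11=46
- relay+weather mast+magnetometer: mass 5+8+2=15, value 16+16+11=43
- relay+weather mast+drill: mass 5+8+2=15, value 16+16+8=40
- relay+lidar+drill+magnetometer: mass 5+9+2+2=18, value 16+5+8+11=40
Best: 51 sci.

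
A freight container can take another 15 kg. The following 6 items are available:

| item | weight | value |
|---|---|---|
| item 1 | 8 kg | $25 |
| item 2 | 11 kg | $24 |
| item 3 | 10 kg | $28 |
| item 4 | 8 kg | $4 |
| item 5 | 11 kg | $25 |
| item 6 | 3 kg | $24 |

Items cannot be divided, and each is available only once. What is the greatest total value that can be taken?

Check high-value combinations within 15 kg:
- item 3+item 6: weight 10+3=13, value 28+24=52
- item 1+item 6: weight 8+3=11, value 25+24=49
- item 5+item 6: weight 11+3=14, value 25+24=49
Best: $52.

$52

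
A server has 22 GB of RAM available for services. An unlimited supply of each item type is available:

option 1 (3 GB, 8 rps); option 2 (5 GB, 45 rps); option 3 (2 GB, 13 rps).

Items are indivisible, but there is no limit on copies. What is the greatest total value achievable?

Best value-per-unit is option 2 at 45/5; filling with it alone gives 4×45 = 180.
Optimal mix: 4×option 2 + 1×option 3 → memory 22, value 193.

193 rps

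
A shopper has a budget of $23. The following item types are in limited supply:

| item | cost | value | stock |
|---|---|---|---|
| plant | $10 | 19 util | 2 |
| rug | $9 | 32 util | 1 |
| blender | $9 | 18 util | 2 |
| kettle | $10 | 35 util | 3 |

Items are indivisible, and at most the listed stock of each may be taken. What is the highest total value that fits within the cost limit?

70 util

Top feasible selections:
- 2×kettle: cost 20, value 70
- 1×rug + 1×kettle: cost 19, value 67
Best: 70 util.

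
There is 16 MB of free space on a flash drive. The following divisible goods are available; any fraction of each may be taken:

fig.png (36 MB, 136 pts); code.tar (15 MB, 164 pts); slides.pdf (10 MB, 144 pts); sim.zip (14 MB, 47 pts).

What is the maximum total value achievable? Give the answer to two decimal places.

Take in order of value per unit:
- slides.pdf (144/10 per unit): all 10 → value 144, running total 144.00
- code.tar (164/15 per unit): 6 of 15 → value 6×164/15 = 65.6000, running total 209.60
Total 209.60.

209.60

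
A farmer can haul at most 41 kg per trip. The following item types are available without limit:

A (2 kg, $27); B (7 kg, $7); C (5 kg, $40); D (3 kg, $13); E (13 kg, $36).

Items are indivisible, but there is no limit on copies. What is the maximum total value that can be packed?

$540

Best value-per-unit is A at 27/2, and filling with it alone uses weight 20×2=40. No mix of the others beats 20×27 = 540.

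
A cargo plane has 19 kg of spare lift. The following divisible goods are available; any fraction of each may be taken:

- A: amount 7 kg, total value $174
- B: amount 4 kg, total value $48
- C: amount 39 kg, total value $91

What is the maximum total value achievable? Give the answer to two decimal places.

Take in order of value per unit:
- A (174/7 per unit): all 7 → value 174, running total 174.00
- B (48/4 per unit): all 4 → value 48, running total 222.00
- C (91/39 per unit): 8 of 39 → value 8×91/39 = 18.6667, running total 240.67
Total 240.67.

240.67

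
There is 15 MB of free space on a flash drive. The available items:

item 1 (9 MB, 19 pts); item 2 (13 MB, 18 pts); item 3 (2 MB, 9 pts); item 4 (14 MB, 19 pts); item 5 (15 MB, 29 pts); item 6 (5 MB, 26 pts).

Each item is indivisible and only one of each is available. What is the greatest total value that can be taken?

45 pts

This is a 0/1 knapsack; check combinations near the capacity.
- item 1+item 6: size 9+5=14, value 19+26=45
- item 3+item 6: size 2+5=7, value 9+26=35
- item 5: size 15, value 29
Best: 45 pts.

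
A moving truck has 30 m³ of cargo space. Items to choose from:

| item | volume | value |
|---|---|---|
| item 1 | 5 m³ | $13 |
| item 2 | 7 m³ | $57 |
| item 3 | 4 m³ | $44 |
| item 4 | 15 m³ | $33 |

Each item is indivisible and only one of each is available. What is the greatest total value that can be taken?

This is a 0/1 knapsack; check combinations near the capacity.
- item 2+item 3+item 4: volume 7+4+15=26, value 57+44+33=134
- item 1+item 2+item 3: volume 5+7+4=16, value 13+57+44=114
- item 1+item 2+item 4: volume 5+7+15=27, value 13+57+33=103
Best: $134.

$134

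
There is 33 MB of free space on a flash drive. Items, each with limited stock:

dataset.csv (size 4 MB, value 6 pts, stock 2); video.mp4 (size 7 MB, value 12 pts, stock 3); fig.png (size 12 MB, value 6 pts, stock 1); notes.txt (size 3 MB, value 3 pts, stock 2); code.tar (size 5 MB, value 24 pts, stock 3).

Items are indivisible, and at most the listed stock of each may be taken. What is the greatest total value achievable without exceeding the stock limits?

Top feasible selections:
- 1×dataset.csv + 2×video.mp4 + 3×code.tar: size 33, value 102
- 2×video.mp4 + 1×notes.txt + 3×code.tar: size 32, value 99
- 2×dataset.csv + 1×video.mp4 + 1×notes.txt + 3×code.tar: size 33, value 99
- 2×video.mp4 + 3×code.tar: size 29, value 96
Best: 102 pts.

102 pts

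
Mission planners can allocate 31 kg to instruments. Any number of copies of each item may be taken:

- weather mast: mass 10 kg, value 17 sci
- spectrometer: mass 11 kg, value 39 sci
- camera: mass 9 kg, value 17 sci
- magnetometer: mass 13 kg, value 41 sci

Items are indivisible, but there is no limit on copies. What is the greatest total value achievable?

95 sci

Best value-per-unit is spectrometer at 39/11; filling with it alone gives 2×39 = 78.
Optimal mix: 2×spectrometer + 1×camera → mass 31, value 95.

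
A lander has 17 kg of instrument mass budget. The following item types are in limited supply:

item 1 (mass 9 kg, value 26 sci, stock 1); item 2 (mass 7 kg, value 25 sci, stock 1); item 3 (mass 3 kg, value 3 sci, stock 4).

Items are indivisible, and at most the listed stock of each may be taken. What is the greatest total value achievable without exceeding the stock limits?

51 sci

Best selections within mass 17 and stock limits:
- 1×item 1 + 1×item 2: mass 16, value 51
- 1×item 2 + 3×item 3: mass 16, value 34
- 1×item 1 + 2×item 3: mass 15, value 32
- 1×item 2 + 2×item 3: mass 13, value 31
Best: 51 sci.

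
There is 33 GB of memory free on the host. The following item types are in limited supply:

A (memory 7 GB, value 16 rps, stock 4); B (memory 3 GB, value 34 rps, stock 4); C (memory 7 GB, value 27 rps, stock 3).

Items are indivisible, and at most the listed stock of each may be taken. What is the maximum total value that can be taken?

Top feasible selections:
- 4×B + 3×C: memory 33, value 217
- 1×A + 4×B + 2×C: memory 33, value 206
- 2×A + 4×B + 1×C: memory 33, value 195
Best: 217 rps.

217 rps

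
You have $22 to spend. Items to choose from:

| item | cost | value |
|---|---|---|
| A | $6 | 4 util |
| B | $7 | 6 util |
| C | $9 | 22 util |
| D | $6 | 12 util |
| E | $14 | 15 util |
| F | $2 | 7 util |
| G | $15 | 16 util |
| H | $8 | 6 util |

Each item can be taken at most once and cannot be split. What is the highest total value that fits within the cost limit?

Check high-value combinations within $22:
- C+D+F: cost 9+6+2=17, value 22+12+7=41
- B+C+D: cost 7+9+6=22, value 6+22+12=40
- A+C+D: cost 6+9+6=21, value 4+22+12=38
- B+C+F: cost 7+9+2=18, value 6+22+7=35
Best: 41 util.

41 util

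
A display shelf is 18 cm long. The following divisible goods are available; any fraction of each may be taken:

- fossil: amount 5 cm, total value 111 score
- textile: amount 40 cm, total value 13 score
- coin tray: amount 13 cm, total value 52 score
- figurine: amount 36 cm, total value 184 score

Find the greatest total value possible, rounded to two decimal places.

177.44

Take in order of value per unit:
- fossil (111/5 per unit): all 5 → value 111, running total 111.00
- figurine (184/36 per unit): 13 of 36 → value 13×184/36 = 66.4444, running total 177.44
Total 177.44.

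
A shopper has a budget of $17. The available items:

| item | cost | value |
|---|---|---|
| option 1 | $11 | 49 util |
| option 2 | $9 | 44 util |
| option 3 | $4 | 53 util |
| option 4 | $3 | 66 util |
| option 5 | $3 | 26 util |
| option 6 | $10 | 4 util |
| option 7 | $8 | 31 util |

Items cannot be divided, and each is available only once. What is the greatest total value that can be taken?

163 util

This is a 0/1 knapsack; check combinations near the capacity.
- option 2+option 3+option 4: cost 9+4+3=16, value 44+53+66=163
- option 3+option 4+option 7: cost 4+3+8=15, value 53+66+31=150
- option 3+option 4+option 5: cost 4+3+3=10, value 53+66+26=145
- option 1+option 4+option 5: cost 11+3+3=17, value 49+66+26=141
- option 2+option 4+option 5: cost 9+3+3=15, value 44+66+26=136
Best: 163 util.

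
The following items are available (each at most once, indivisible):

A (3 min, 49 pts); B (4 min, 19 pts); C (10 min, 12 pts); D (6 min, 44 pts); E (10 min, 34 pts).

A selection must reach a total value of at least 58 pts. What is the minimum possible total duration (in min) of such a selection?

Subsets with value ≥ 58, sorted by total duration:
- A+B: duration 7, value 68
- A+D: duration 9, value 93
- B+D: duration 10, value 63
Minimum duration: 7 min.

7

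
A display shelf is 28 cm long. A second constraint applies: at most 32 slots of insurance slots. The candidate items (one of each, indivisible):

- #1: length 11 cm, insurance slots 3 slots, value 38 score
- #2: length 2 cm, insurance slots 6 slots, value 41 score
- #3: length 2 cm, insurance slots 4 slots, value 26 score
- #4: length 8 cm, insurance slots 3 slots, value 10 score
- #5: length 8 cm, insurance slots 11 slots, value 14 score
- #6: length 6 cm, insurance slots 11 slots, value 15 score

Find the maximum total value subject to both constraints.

120 score

Feasible sets respecting both limits:
- #1+#2+#3+#6: length 21, insurance slots 24, value 120
- #1+#2+#3+#5: length 23, insurance slots 24, value 119
- #1+#2+#3+#4: length 23, insurance slots 16, value 115
Best: 120 score.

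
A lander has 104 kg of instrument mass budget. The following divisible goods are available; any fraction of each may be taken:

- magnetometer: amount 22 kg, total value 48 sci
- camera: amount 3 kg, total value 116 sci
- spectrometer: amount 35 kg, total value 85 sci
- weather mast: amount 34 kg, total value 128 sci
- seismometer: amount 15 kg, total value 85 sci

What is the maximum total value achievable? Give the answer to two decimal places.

451.09

Take in order of value per unit:
- camera (116/3 per unit): all 3 → value 116, running total 116.00
- seismometer (85/15 per unit): all 15 → value 85, running total 201.00
- weather mast (128/34 per unit): all 34 → value 128, running total 329.00
- spectrometer (85/35 per unit): all 35 → value 85, running total 414.00
- magnetometer (48/22 per unit): 17 of 22 → value 17×48/22 = 37.0909, running total 451.09
Total 451.09.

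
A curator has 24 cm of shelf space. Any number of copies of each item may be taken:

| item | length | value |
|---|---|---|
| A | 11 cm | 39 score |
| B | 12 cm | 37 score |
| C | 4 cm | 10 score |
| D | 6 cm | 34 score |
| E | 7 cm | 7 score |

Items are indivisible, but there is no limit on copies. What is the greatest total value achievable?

Best value-per-unit is D at 34/6, and filling with it alone uses length 4×6=24. No mix of the others beats 4×34 = 136.

136 score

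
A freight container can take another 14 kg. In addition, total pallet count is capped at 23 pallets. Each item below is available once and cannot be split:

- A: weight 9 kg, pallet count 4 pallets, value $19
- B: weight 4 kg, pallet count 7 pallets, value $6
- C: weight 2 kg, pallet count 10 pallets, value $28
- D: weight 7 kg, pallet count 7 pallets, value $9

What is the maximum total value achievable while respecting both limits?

$47

Feasible sets respecting both limits:
- A+C: weight 11, pallet count 14, value 47
- C+D: weight 9, pallet count 17, value 37
- B+C: weight 6, pallet count 17, value 34
Best: $47.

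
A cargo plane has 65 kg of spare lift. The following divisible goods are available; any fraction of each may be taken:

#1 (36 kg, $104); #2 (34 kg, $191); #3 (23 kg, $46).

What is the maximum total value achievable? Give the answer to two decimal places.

Take in order of value per unit:
- #2 (191/34 per unit): all 34 → value 191, running total 191.00
- #1 (104/36 per unit): 31 of 36 → value 31×104/36 = 89.5556, running total 280.56
Total 280.56.

280.56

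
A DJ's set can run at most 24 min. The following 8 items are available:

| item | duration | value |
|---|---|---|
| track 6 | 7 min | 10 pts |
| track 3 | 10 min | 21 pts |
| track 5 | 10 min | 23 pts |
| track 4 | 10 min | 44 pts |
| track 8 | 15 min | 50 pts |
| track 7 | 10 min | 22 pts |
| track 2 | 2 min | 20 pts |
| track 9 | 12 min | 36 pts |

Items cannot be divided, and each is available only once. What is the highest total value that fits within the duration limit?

This is a 0/1 knapsack; check combinations near the capacity.
- track 4+track 2+track 9: duration 10+2+12=24, value 44+20+36=100
- track 5+track 4+track 2: duration 10+10+2=22, value 23+44+20=87
- track 4+track 7+track 2: duration 10+10+2=22, value 44+22+20=86
Best: 100 pts.

100 pts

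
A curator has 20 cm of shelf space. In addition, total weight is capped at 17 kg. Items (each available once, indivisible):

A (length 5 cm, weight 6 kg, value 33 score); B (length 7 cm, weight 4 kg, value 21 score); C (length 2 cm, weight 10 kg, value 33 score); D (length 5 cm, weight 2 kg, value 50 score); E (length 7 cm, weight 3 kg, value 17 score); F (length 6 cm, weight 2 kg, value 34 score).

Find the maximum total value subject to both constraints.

Feasible sets respecting both limits:
- C+D+E+F: length 20, weight 17, value 134
- A+D+F: length 16, weight 10, value 117
- C+D+F: length 13, weight 14, value 117
Best: 134 score.

134 score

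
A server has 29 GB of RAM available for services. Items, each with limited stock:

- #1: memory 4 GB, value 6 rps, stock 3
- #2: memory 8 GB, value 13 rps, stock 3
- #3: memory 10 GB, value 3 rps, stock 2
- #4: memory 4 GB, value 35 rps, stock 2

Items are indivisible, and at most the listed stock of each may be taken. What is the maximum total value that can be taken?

102 rps

Top feasible selections:
- 1×#1 + 2×#2 + 2×#4: memory 28, value 102
- 3×#1 + 1×#2 + 2×#4: memory 28, value 101
Best: 102 rps.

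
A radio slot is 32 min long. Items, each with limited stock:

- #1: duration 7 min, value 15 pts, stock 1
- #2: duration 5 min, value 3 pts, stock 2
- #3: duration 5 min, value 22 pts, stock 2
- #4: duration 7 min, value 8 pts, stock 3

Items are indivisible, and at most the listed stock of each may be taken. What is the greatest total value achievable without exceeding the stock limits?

Top feasible selections:
- 1×#1 + 2×#3 + 2×#4: duration 31, value 75
- 1×#1 + 1×#2 + 2×#3 + 1×#4: duration 29, value 70
- 2×#3 + 3×#4: duration 31, value 68
- 1×#1 + 2×#3 + 1×#4: duration 24, value 67
Best: 75 pts.

75 pts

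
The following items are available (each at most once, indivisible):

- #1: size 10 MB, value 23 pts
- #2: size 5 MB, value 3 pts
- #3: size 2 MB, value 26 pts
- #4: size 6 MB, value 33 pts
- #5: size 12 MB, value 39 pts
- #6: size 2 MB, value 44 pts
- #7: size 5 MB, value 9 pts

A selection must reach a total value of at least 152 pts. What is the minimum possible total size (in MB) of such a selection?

32

Subsets with value ≥ 152, sorted by total size:
- #1+#3+#4+#5+#6: size 32, value 165
- #2+#3+#4+#5+#6+#7: size 32, value 154
- #1+#3+#4+#5+#6+#7: size 37, value 174
Minimum size: 32 MB.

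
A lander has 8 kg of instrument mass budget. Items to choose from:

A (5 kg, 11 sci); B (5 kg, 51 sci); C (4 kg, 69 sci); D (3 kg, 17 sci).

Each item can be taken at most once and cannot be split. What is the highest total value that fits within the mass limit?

86 sci

This is a 0/1 knapsack; check combinations near the capacity.
- C+D: mass 4+3=7, value 69+17=86
- C: mass 4, value 69
- B+D: mass 5+3=8, value 51+17=68
Best: 86 sci.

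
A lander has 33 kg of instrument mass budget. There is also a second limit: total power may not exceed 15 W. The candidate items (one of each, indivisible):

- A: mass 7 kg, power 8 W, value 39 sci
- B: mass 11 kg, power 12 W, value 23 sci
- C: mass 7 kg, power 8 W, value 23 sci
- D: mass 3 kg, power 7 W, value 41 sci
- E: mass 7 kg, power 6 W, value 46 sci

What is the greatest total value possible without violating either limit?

87 sci

Feasible sets respecting both limits:
- D+E: mass 10, power 13, value 87
- A+E: mass 14, power 14, value 85
- A+D: mass 10, power 15, value 80
- C+E: mass 14, power 14, value 69
Best: 87 sci.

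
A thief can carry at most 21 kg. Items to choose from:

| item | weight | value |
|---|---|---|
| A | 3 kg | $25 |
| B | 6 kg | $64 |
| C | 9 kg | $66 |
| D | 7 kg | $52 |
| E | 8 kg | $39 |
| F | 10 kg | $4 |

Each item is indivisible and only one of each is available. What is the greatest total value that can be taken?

$155

Check high-value combinations within 21 kg:
- A+B+C: weight 3+6+9=18, value 25+64+66=155
- B+D+E: weight 6+7+8=21, value 64+52+39=155
- A+C+D: weight 3+9+7=19, value 25+66+52=143
- A+B+D: weight 3+6+7=16, value 25+64+52=141
Best: $155.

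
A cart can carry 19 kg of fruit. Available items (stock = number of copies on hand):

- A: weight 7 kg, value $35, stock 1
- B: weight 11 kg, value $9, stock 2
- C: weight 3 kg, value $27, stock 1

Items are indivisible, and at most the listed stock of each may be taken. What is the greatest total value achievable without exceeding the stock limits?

Top feasible selections:
- 1×A + 1×C: weight 10, value 62
- 1×A + 1×B: weight 18, value 44
Best: $62.

$62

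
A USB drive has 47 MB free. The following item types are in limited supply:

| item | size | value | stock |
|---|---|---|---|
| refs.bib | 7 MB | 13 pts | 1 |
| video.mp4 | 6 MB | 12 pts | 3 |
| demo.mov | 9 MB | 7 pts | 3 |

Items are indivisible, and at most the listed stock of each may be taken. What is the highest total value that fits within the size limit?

63 pts

Top feasible selections:
- 1×refs.bib + 3×video.mp4 + 2×demo.mov: size 43, value 63
- 1×refs.bib + 2×video.mp4 + 3×demo.mov: size 46, value 58
Best: 63 pts.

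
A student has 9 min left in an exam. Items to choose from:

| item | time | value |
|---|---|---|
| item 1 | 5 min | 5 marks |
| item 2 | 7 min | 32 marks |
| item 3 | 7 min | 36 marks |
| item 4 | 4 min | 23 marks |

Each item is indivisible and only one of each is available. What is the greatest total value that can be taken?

This is a 0/1 knapsack; check combinations near the capacity.
- item 3: time 7, value 36
- item 2: time 7, value 32
- item 1+item 4: time 5+4=9, value 5+23=28
- item 4: time 4, value 23
Best: 36 marks.

36 marks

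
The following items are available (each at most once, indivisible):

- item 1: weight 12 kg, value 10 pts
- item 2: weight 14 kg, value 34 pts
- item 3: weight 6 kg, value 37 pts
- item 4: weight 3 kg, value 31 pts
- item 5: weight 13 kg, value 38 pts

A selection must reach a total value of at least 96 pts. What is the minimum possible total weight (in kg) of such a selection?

22

Subsets with value ≥ 96, sorted by total weight:
- item 3+item 4+item 5: weight 22, value 106
- item 2+item 3+item 4: weight 23, value 102
- item 2+item 4+item 5: weight 30, value 103
Minimum weight: 22 kg.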